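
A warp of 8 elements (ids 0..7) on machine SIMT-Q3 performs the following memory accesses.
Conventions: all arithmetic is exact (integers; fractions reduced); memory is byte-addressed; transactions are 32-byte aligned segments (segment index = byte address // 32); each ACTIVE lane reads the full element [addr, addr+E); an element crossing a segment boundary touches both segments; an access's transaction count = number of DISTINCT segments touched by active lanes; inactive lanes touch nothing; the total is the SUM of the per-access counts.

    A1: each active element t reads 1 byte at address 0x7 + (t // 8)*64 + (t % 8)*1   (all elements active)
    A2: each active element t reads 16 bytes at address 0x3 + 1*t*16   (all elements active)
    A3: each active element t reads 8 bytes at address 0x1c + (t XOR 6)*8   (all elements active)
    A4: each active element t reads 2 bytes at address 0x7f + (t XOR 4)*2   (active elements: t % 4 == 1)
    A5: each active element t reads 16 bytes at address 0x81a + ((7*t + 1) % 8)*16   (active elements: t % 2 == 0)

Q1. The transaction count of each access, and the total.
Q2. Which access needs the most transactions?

A1: 1 transaction
A2: 5 transactions
A3: 3 transactions
A4: 1 transaction
A5: 4 transactions

Answer: 1,5,3,1,4; total 14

Answer: A2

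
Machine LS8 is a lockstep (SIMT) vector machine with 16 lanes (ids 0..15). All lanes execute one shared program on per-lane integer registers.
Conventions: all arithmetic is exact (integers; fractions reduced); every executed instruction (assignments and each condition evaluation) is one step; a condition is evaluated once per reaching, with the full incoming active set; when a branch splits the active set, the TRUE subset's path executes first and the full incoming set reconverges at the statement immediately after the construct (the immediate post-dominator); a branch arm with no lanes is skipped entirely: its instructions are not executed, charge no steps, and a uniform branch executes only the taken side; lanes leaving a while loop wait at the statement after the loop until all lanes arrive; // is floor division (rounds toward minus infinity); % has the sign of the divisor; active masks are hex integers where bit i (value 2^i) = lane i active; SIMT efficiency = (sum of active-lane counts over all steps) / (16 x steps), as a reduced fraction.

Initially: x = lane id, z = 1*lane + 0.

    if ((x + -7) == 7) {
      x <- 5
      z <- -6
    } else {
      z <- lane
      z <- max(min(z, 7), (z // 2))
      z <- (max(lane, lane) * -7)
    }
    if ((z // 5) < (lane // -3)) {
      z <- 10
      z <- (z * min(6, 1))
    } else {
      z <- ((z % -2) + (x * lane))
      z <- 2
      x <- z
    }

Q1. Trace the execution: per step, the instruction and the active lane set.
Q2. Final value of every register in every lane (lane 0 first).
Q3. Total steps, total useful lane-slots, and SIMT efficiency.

step 0: eval ((x + -7) == 7)         0xffff
step 1: x <- 5                       0x4000
step 2: z <- -6                      0x4000
step 3: z <- lane                    0xbfff
step 4: z <- max(min(z, 7), (z // 2)) 0xbfff
step 5: z <- (max(lane, lane) * -7)  0xbfff
step 6: eval ((z // 5) < (lane // -3)) 0xffff
step 7: z <- 10                      0xbffe
step 8: z <- (z * min(6, 1))         0xbffe
step 9: z <- ((z % -2) + (x * lane)) 0x4001
step 10: z <- 2                       0x4001
step 11: x <- z                       0x4001

Answer: 12 steps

x: 2,1,2,3,4,5,6,7,8,9,10,11,12,13,2,15
z: 2,10,10,10,10,10,10,10,10,10,10,10,10,10,2,10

steps = 12; useful = 113; efficiency = 113/192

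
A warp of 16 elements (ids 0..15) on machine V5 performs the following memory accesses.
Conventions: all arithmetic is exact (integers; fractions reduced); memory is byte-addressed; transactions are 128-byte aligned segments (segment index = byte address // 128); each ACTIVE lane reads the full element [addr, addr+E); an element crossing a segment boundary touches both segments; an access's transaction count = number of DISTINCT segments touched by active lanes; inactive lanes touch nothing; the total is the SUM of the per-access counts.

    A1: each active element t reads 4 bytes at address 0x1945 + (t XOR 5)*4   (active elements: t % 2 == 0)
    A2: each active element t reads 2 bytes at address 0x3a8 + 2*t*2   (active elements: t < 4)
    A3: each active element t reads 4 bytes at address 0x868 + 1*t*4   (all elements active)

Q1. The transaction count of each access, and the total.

A1: 2 transactions
A2: 1 transaction
A3: 2 transactions

Answer: 2,1,2; total 5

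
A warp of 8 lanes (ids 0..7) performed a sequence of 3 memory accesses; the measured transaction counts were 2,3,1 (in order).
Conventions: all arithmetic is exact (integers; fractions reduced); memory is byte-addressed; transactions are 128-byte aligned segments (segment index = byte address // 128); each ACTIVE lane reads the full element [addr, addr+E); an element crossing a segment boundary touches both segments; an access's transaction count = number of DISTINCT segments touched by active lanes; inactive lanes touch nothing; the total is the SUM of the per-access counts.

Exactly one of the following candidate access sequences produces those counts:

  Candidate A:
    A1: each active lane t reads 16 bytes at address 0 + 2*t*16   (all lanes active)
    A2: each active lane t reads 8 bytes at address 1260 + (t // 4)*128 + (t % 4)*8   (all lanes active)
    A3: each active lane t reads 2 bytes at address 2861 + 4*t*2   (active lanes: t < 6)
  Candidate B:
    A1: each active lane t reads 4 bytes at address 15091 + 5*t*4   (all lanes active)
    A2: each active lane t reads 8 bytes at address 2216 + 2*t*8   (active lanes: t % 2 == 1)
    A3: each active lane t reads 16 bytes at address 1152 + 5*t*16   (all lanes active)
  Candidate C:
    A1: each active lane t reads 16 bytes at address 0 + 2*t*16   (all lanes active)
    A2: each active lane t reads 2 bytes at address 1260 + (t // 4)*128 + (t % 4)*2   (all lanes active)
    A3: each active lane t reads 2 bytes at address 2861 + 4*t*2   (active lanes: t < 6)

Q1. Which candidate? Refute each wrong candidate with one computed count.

B: A1 gives 3 transactions, not 2
C: A2 gives 2 transactions, not 3
A: all counts match (2,3,1)

Answer: A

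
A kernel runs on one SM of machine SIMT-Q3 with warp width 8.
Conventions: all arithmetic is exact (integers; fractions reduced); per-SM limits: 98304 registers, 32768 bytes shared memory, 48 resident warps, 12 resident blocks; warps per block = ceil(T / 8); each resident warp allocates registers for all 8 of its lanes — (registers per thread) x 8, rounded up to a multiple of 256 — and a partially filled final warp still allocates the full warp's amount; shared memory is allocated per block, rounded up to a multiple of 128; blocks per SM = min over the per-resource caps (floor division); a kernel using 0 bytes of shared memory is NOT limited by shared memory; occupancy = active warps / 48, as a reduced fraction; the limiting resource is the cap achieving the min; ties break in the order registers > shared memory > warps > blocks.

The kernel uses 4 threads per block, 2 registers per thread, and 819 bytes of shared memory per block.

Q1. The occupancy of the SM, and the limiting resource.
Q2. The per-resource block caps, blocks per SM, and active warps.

Answer: occupancy 1/4, limited by blocks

registers: 384 blocks
shared memory: 36 blocks
warps: 48 blocks
blocks: 12 blocks

Answer: 12 blocks, 12 active warps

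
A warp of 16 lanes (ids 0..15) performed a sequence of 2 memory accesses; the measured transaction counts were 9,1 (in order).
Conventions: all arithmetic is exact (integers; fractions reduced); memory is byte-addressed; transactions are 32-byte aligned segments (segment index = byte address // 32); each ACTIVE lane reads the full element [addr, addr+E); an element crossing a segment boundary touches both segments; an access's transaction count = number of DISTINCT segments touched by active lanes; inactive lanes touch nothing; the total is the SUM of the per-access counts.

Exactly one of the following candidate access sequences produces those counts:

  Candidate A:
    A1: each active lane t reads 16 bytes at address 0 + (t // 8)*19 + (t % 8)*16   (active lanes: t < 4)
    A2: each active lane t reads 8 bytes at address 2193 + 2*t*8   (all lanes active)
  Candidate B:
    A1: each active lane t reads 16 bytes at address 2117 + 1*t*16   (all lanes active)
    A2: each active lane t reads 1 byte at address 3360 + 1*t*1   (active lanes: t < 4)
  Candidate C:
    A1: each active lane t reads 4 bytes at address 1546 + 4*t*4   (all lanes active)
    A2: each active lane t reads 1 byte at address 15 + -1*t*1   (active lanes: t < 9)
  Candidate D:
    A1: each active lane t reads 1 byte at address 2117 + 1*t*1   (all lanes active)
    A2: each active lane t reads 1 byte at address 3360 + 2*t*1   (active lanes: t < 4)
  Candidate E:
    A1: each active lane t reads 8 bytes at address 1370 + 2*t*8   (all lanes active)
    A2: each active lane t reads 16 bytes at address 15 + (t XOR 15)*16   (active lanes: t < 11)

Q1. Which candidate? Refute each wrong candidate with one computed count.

A: A1 gives 2 transactions, not 9
C: A1 gives 8 transactions, not 9
D: A1 gives 1 transaction, not 9
E: A2 gives 7 transactions, not 1
B: all counts match (9,1)

Answer: B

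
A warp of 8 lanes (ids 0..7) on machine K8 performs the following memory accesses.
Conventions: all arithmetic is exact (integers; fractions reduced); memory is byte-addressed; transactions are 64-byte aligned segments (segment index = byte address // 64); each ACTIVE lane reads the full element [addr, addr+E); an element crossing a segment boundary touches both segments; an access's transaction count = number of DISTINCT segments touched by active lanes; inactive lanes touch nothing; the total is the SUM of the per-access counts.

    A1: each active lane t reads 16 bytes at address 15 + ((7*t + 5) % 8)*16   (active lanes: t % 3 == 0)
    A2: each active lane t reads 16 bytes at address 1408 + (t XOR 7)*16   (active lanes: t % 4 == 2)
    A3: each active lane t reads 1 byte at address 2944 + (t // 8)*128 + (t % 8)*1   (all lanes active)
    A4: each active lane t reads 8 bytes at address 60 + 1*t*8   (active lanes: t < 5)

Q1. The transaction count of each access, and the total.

A1: 3 transactions
A2: 2 transactions
A3: 1 transaction
A4: 2 transactions

Answer: 3,2,1,2; total 8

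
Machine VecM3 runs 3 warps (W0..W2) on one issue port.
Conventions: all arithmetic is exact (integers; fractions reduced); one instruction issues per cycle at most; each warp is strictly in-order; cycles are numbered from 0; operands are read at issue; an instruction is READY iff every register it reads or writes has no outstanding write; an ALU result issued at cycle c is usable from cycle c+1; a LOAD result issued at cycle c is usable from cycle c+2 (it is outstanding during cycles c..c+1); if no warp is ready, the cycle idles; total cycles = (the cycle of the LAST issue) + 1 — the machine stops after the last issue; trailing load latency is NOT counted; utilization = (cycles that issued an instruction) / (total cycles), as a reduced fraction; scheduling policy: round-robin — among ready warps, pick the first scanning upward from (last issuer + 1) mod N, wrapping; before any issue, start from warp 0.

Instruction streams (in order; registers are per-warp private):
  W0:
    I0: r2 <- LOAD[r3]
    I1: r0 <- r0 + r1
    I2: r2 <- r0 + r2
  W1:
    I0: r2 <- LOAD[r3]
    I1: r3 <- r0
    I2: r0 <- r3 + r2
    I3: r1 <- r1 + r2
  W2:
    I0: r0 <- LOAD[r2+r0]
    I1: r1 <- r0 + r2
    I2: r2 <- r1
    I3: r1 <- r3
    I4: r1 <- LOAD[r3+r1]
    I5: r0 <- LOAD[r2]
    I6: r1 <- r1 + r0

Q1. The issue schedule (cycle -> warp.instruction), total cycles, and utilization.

cycle 0: W0.I0
cycle 1: W1.I0
cycle 2: W2.I0
cycle 3: W0.I1
cycle 4: W1.I1
cycle 5: W2.I1
cycle 6: W0.I2
cycle 7: W1.I2
cycle 8: W2.I2
cycle 9: W1.I3
cycle 10: W2.I3
cycle 11: W2.I4
cycle 12: W2.I5
cycle 13: idle
cycle 14: W2.I6

Answer: 15 cycles, utilization 14/15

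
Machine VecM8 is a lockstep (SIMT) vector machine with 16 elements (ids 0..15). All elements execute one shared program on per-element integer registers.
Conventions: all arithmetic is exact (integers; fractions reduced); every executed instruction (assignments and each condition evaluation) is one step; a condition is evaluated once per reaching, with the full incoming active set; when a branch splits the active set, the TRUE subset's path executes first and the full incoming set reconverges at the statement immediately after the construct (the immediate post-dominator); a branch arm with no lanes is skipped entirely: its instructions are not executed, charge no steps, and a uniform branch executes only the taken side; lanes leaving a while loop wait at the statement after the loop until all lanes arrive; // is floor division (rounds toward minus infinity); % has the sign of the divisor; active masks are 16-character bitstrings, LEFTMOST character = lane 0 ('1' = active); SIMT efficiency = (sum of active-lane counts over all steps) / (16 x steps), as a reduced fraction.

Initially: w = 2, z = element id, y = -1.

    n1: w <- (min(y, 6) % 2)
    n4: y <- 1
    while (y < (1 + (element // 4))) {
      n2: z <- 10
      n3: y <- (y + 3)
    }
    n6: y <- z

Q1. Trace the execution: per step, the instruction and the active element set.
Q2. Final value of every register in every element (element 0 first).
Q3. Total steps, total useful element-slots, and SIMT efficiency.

step 0: w <- (min(y, 6) % 2)         1111111111111111
step 1: y <- 1                       1111111111111111
step 2: eval (y < (1 + (element // 4))) 1111111111111111
step 3: z <- 10                      0000111111111111
step 4: y <- (y + 3)                 0000111111111111
step 5: eval (y < (1 + (element // 4))) 0000111111111111
step 6: y <- z                       1111111111111111

Answer: 7 steps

w: 1,1,1,1,1,1,1,1,1,1,1,1,1,1,1,1
z: 0,1,2,3,10,10,10,10,10,10,10,10,10,10,10,10
y: 0,1,2,3,10,10,10,10,10,10,10,10,10,10,10,10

steps = 7; useful = 100; efficiency = 100/112 = 25/28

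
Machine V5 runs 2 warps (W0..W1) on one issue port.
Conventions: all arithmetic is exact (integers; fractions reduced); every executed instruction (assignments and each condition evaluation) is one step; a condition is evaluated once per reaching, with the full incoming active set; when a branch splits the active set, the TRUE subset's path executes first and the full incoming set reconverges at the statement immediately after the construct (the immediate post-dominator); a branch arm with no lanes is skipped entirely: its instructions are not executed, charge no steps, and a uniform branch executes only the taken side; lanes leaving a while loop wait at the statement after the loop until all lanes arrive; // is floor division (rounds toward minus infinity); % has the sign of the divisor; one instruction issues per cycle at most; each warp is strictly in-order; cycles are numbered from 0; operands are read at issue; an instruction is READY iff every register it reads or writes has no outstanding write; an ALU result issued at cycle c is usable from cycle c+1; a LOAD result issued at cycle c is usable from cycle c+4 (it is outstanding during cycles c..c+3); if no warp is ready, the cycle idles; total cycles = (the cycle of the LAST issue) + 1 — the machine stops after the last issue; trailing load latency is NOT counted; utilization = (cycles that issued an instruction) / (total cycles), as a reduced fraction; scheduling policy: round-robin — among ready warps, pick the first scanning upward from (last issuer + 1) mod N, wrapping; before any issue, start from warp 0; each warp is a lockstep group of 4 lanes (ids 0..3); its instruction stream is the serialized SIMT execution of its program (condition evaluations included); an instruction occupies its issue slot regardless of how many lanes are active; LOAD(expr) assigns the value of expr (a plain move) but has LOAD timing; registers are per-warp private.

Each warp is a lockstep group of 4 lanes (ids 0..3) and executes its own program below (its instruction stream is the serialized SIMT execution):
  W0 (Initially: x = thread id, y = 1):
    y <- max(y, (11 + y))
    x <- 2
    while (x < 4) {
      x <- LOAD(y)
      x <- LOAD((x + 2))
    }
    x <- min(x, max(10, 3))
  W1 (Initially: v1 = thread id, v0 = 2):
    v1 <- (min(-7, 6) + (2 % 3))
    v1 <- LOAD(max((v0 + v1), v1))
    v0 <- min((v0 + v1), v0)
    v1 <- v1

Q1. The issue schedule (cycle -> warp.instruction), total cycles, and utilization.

cycle 0: W0.I0
cycle 1: W1.I0
cycle 2: W0.I1
cycle 3: W1.I1
cycle 4: W0.I2
cycle 5: W0.I3
cycle 6: idle
cycle 7: W1.I2
cycle 8: W1.I3
cycle 9: W0.I4
cycle 10: idle
cycle 11: idle
cycle 12: idle
cycle 13: W0.I5
cycle 14: W0.I6

Answer: 15 cycles, utilization 11/15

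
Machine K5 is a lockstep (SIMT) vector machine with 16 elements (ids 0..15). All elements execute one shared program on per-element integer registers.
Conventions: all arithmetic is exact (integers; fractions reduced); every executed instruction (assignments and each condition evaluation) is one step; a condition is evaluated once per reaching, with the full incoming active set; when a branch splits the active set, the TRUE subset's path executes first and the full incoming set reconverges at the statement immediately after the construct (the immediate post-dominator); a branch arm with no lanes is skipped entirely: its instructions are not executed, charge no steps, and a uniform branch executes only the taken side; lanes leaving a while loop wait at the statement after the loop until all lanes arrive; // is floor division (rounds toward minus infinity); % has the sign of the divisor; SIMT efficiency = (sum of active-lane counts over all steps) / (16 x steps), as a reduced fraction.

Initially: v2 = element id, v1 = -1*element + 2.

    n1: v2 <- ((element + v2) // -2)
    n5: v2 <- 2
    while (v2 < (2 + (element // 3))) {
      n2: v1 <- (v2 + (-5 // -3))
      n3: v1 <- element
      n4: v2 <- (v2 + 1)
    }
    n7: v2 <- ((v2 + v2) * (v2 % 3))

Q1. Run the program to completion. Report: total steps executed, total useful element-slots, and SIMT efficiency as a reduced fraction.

Answer: 24 steps, 204 useful, 17/32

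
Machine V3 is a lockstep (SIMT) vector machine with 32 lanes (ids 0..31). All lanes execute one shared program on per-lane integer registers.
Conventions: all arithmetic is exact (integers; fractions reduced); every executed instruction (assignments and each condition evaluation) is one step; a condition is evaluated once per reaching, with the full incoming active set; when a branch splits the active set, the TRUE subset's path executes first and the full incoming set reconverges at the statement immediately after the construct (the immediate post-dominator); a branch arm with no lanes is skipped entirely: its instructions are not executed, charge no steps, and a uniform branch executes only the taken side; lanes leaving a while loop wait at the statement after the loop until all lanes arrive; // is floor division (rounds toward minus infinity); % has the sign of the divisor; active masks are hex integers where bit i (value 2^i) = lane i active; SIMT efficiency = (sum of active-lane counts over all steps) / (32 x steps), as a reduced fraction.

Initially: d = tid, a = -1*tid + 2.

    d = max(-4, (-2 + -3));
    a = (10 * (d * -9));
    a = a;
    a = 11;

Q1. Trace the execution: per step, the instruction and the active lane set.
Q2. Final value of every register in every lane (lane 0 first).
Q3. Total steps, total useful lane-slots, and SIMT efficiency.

step 0: d <- max(-4, (-2 + -3))      0xffffffff
step 1: a <- (10 * (d * -9))         0xffffffff
step 2: a <- a                       0xffffffff
step 3: a <- 11                      0xffffffff

Answer: 4 steps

d: -4,-4,-4,-4,-4,-4,-4,-4,-4,-4,-4,-4,-4,-4,-4,-4,-4,-4,-4,-4,-4,-4,-4,-4,-4,-4,-4,-4,-4,-4,-4,-4
a: 11,11,11,11,11,11,11,11,11,11,11,11,11,11,11,11,11,11,11,11,11,11,11,11,11,11,11,11,11,11,11,11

steps = 4; useful = 128; efficiency = 128/128 = 1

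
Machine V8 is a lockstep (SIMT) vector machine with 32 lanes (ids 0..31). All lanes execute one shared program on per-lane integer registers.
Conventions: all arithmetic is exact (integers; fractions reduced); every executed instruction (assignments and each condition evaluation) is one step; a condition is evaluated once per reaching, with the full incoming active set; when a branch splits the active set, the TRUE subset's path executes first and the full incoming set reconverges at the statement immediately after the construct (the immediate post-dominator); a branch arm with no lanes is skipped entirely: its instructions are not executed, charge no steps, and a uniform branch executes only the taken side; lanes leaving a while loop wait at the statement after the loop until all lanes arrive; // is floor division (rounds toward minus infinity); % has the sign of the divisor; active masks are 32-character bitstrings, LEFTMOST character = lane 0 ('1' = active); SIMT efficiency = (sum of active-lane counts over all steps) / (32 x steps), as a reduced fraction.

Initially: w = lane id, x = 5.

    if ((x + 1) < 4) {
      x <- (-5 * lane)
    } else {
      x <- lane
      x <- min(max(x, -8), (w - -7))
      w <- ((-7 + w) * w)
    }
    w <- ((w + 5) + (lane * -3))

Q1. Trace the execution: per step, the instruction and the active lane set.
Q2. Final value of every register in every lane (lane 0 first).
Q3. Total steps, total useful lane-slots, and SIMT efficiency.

step 0: eval ((x + 1) < 4)           11111111111111111111111111111111
step 1: x <- lane                    11111111111111111111111111111111
step 2: x <- min(max(x, -8), (w - -7)) 11111111111111111111111111111111
step 3: w <- ((-7 + w) * w)          11111111111111111111111111111111
step 4: w <- ((w + 5) + (lane * -3)) 11111111111111111111111111111111

Answer: 5 steps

w: 5,-4,-11,-16,-19,-20,-19,-16,-11,-4,5,16,29,44,61,80,101,124,149,176,205,236,269,304,341,380,421,464,509,556,605,656
x: 0,1,2,3,4,5,6,7,8,9,10,11,12,13,14,15,16,17,18,19,20,21,22,23,24,25,26,27,28,29,30,31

steps = 5; useful = 160; efficiency = 160/160 = 1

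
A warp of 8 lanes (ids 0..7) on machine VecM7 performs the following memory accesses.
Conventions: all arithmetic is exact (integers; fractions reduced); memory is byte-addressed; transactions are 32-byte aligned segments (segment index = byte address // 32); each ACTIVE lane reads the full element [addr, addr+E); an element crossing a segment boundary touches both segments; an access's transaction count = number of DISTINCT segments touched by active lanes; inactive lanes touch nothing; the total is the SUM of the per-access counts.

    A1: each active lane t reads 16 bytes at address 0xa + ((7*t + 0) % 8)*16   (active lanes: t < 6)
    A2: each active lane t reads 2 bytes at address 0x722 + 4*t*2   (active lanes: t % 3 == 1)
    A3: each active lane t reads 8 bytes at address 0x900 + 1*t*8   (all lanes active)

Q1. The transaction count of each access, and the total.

A1: 5 transactions
A2: 2 transactions
A3: 2 transactions

Answer: 5,2,2; total 9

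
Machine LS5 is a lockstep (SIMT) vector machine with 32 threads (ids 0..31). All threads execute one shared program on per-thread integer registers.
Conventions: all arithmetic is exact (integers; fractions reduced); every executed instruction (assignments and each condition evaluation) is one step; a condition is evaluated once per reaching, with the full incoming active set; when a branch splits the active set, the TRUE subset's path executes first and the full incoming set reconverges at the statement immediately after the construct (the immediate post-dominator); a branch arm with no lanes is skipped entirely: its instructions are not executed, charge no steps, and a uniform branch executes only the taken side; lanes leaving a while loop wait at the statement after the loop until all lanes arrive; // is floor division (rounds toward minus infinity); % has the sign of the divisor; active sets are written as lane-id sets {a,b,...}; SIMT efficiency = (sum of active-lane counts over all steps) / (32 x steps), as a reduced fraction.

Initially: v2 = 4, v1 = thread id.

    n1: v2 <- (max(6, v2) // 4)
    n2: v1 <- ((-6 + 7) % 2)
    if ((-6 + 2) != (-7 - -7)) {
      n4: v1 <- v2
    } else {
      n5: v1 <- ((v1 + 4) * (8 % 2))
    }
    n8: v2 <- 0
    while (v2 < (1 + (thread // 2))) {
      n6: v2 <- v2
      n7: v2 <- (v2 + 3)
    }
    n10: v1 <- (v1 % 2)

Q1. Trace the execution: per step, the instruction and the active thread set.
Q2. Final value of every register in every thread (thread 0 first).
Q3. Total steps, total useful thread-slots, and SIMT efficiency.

step 0: v2 <- (max(6, v2) // 4)      {0,1,2,3,4,5,6,7,8,9,10,11,12,13,14,15,16,17,18,19,20,21,22,23,24,25,26,27,28,29,30,31}
step 1: v1 <- ((-6 + 7) % 2)         {0,1,2,3,4,5,6,7,8,9,10,11,12,13,14,15,16,17,18,19,20,21,22,23,24,25,26,27,28,29,30,31}
step 2: eval ((-6 + 2) != (-7 - -7)) {0,1,2,3,4,5,6,7,8,9,10,11,12,13,14,15,16,17,18,19,20,21,22,23,24,25,26,27,28,29,30,31}
step 3: v1 <- v2                     {0,1,2,3,4,5,6,7,8,9,10,11,12,13,14,15,16,17,18,19,20,21,22,23,24,25,26,27,28,29,30,31}
step 4: v2 <- 0                      {0,1,2,3,4,5,6,7,8,9,10,11,12,13,14,15,16,17,18,19,20,21,22,23,24,25,26,27,28,29,30,31}
step 5: eval (v2 < (1 + (thread // 2))) {0,1,2,3,4,5,6,7,8,9,10,11,12,13,14,15,16,17,18,19,20,21,22,23,24,25,26,27,28,29,30,31}
step 6: v2 <- v2                     {0,1,2,3,4,5,6,7,8,9,10,11,12,13,14,15,16,17,18,19,20,21,22,23,24,25,26,27,28,29,30,31}
step 7: v2 <- (v2 + 3)               {0,1,2,3,4,5,6,7,8,9,10,11,12,13,14,15,16,17,18,19,20,21,22,23,24,25,26,27,28,29,30,31}
step 8: eval (v2 < (1 + (thread // 2))) {0,1,2,3,4,5,6,7,8,9,10,11,12,13,14,15,16,17,18,19,20,21,22,23,24,25,26,27,28,29,30,31}
step 9: v2 <- v2                     {6,7,8,9,10,11,12,13,14,15,16,17,18,19,20,21,22,23,24,25,26,27,28,29,30,31}
step 10: v2 <- (v2 + 3)               {6,7,8,9,10,11,12,13,14,15,16,17,18,19,20,21,22,23,24,25,26,27,28,29,30,31}
step 11: eval (v2 < (1 + (thread // 2))) {6,7,8,9,10,11,12,13,14,15,16,17,18,19,20,21,22,23,24,25,26,27,28,29,30,31}
step 12: v2 <- v2                     {12,13,14,15,16,17,18,19,20,21,22,23,24,25,26,27,28,29,30,31}
step 13: v2 <- (v2 + 3)               {12,13,14,15,16,17,18,19,20,21,22,23,24,25,26,27,28,29,30,31}
step 14: eval (v2 < (1 + (thread // 2))) {12,13,14,15,16,17,18,19,20,21,22,23,24,25,26,27,28,29,30,31}
step 15: v2 <- v2                     {18,19,20,21,22,23,24,25,26,27,28,29,30,31}
step 16: v2 <- (v2 + 3)               {18,19,20,21,22,23,24,25,26,27,28,29,30,31}
step 17: eval (v2 < (1 + (thread // 2))) {18,19,20,21,22,23,24,25,26,27,28,29,30,31}
step 18: v2 <- v2                     {24,25,26,27,28,29,30,31}
step 19: v2 <- (v2 + 3)               {24,25,26,27,28,29,30,31}
step 20: eval (v2 < (1 + (thread // 2))) {24,25,26,27,28,29,30,31}
step 21: v2 <- v2                     {30,31}
step 22: v2 <- (v2 + 3)               {30,31}
step 23: eval (v2 < (1 + (thread // 2))) {30,31}
step 24: v1 <- (v1 % 2)               {0,1,2,3,4,5,6,7,8,9,10,11,12,13,14,15,16,17,18,19,20,21,22,23,24,25,26,27,28,29,30,31}

Answer: 25 steps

v2: 3,3,3,3,3,3,6,6,6,6,6,6,9,9,9,9,9,9,12,12,12,12,12,12,15,15,15,15,15,15,18,18
v1: 1,1,1,1,1,1,1,1,1,1,1,1,1,1,1,1,1,1,1,1,1,1,1,1,1,1,1,1,1,1,1,1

steps = 25; useful = 530; efficiency = 530/800 = 53/80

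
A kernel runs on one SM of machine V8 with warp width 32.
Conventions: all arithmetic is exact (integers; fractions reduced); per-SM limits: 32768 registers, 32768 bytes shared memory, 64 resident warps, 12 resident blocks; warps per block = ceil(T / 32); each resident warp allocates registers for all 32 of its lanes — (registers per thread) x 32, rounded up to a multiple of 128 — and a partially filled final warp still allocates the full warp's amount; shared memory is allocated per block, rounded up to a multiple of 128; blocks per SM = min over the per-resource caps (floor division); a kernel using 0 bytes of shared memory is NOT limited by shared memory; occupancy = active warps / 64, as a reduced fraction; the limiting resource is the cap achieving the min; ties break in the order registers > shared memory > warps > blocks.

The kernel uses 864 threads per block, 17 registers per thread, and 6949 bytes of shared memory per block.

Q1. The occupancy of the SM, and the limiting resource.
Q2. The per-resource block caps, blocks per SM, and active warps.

Answer: occupancy 27/64, limited by registers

registers: 1 block
shared memory: 4 blocks
warps: 2 blocks
blocks: 12 blocks

Answer: 1 block, 27 active warps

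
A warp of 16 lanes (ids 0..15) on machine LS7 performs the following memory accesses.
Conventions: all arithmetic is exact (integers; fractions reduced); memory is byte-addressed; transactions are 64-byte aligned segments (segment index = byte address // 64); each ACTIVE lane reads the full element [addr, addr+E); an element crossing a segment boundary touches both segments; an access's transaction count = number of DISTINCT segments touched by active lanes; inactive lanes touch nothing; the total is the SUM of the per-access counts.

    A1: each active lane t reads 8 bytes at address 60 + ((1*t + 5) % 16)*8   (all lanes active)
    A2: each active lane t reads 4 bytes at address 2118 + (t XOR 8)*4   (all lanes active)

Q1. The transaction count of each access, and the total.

A1: 3 transactions
A2: 2 transactions

Answer: 3,2; total 5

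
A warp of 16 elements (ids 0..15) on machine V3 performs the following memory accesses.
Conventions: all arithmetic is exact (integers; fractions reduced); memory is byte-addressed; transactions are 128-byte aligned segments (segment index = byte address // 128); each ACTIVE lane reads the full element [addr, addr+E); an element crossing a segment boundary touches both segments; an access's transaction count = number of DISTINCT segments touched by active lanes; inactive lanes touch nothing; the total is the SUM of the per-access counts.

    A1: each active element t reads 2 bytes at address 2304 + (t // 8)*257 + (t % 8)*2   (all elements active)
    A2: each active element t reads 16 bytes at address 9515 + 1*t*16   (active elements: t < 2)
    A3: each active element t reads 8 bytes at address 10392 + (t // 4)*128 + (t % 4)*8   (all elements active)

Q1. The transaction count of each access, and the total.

A1: 2 transactions
A2: 1 transaction
A3: 4 transactions

Answer: 2,1,4; total 7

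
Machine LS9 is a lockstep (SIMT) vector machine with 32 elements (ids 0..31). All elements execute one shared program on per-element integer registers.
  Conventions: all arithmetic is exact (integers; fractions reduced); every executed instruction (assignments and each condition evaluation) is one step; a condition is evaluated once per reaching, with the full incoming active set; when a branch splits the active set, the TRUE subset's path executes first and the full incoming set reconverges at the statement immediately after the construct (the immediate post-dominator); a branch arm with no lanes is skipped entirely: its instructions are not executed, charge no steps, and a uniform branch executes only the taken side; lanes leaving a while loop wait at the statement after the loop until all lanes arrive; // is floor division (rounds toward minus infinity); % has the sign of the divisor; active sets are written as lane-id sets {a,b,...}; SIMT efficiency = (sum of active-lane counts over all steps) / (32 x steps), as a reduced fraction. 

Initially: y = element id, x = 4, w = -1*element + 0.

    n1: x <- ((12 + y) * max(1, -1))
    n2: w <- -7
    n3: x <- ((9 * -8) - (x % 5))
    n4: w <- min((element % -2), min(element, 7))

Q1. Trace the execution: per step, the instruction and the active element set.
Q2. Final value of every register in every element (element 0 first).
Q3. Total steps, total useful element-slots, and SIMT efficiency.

step 0: x <- ((12 + y) * max(1, -1)) {0,1,2,3,4,5,6,7,8,9,10,11,12,13,14,15,16,17,18,19,20,21,22,23,24,25,26,27,28,29,30,31}
step 1: w <- -7                      {0,1,2,3,4,5,6,7,8,9,10,11,12,13,14,15,16,17,18,19,20,21,22,23,24,25,26,27,28,29,30,31}
step 2: x <- ((9 * -8) - (x % 5))    {0,1,2,3,4,5,6,7,8,9,10,11,12,13,14,15,16,17,18,19,20,21,22,23,24,25,26,27,28,29,30,31}
step 3: w <- min((element % -2), min(element, 7)) {0,1,2,3,4,5,6,7,8,9,10,11,12,13,14,15,16,17,18,19,20,21,22,23,24,25,26,27,28,29,30,31}

Answer: 4 steps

y: 0,1,2,3,4,5,6,7,8,9,10,11,12,13,14,15,16,17,18,19,20,21,22,23,24,25,26,27,28,29,30,31
x: -74,-75,-76,-72,-73,-74,-75,-76,-72,-73,-74,-75,-76,-72,-73,-74,-75,-76,-72,-73,-74,-75,-76,-72,-73,-74,-75,-76,-72,-73,-74,-75
w: 0,-1,0,-1,0,-1,0,-1,0,-1,0,-1,0,-1,0,-1,0,-1,0,-1,0,-1,0,-1,0,-1,0,-1,0,-1,0,-1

steps = 4; useful = 128; efficiency = 128/128 = 1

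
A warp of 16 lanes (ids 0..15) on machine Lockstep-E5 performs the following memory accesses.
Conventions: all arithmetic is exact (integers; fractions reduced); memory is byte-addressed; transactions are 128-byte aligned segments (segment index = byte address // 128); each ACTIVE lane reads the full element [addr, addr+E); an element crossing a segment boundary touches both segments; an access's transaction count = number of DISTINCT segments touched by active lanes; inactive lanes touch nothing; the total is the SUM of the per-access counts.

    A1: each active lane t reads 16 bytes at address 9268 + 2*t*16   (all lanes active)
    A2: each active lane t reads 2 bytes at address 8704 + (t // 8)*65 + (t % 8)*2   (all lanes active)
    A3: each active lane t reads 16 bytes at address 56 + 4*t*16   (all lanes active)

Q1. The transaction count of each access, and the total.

A1: 5 transactions
A2: 1 transaction
A3: 9 transactions

Answer: 5,1,9; total 15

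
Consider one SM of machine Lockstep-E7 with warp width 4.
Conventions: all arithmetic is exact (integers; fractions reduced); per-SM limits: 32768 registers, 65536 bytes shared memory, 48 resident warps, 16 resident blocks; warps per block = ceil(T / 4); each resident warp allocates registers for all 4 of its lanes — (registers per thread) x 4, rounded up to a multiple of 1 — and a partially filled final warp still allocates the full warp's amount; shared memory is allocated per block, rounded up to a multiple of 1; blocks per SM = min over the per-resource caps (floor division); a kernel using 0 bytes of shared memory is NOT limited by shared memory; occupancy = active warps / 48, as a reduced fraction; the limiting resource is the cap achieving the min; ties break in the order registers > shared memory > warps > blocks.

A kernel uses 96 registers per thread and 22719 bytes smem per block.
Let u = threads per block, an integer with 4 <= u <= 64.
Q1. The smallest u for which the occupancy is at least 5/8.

Answer: u = 57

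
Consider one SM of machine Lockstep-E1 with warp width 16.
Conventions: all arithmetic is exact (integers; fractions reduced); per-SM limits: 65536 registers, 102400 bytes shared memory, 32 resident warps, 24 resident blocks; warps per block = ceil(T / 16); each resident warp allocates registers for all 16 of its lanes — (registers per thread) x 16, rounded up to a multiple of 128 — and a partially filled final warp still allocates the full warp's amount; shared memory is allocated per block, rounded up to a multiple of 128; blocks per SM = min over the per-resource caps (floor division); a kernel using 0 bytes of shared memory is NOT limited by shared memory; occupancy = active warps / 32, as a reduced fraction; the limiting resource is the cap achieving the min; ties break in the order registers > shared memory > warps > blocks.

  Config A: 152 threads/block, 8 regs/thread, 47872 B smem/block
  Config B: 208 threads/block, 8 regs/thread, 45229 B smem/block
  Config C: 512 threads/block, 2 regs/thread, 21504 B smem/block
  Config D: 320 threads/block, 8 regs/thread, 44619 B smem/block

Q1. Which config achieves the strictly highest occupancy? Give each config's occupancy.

occupancies: A 5/8, B 13/16, C 1, D 5/8

Answer: C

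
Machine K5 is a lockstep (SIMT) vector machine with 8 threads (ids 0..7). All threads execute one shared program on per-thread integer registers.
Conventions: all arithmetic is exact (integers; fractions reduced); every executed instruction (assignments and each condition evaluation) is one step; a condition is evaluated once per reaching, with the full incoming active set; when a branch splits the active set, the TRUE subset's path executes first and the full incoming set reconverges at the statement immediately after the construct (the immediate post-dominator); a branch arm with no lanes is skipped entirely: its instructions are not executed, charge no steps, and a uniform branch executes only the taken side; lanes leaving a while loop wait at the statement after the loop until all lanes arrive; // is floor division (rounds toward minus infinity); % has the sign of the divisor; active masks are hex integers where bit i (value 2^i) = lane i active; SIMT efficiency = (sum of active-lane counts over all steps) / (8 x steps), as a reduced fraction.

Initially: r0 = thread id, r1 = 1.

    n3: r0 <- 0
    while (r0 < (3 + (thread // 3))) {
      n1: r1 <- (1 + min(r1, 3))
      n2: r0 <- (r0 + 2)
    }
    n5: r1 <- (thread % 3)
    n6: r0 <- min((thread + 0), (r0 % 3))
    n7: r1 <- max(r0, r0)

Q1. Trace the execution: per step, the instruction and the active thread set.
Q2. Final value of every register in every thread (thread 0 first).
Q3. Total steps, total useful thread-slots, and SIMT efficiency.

step 0: r0 <- 0                      0xff
step 1: eval (r0 < (3 + (thread // 3))) 0xff
step 2: r1 <- (1 + min(r1, 3))       0xff
step 3: r0 <- (r0 + 2)               0xff
step 4: eval (r0 < (3 + (thread // 3))) 0xff
step 5: r1 <- (1 + min(r1, 3))       0xff
step 6: r0 <- (r0 + 2)               0xff
step 7: eval (r0 < (3 + (thread // 3))) 0xff
step 8: r1 <- (1 + min(r1, 3))       0xc0
step 9: r0 <- (r0 + 2)               0xc0
step 10: eval (r0 < (3 + (thread // 3))) 0xc0
step 11: r1 <- (thread % 3)           0xff
step 12: r0 <- min((thread + 0), (r0 % 3)) 0xff
step 13: r1 <- max(r0, r0)            0xff

Answer: 14 steps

r0: 0,1,1,1,1,1,0,0
r1: 0,1,1,1,1,1,0,0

steps = 14; useful = 94; efficiency = 94/112 = 47/56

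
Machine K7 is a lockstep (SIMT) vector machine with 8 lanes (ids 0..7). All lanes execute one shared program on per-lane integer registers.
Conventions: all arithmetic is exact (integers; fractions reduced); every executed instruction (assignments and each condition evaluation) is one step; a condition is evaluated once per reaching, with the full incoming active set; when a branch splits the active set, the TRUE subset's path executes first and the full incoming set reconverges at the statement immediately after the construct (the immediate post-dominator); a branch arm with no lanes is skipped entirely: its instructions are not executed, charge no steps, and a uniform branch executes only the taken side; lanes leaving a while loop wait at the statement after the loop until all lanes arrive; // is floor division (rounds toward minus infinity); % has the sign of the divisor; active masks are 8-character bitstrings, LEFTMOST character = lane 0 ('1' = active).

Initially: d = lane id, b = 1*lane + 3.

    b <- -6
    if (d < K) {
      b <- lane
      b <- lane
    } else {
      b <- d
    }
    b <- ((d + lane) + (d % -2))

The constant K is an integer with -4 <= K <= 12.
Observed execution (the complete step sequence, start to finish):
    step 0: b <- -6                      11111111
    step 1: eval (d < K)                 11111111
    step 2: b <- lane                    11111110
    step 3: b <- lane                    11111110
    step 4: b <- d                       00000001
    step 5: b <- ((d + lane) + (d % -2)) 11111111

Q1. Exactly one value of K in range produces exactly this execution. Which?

Answer: K = 7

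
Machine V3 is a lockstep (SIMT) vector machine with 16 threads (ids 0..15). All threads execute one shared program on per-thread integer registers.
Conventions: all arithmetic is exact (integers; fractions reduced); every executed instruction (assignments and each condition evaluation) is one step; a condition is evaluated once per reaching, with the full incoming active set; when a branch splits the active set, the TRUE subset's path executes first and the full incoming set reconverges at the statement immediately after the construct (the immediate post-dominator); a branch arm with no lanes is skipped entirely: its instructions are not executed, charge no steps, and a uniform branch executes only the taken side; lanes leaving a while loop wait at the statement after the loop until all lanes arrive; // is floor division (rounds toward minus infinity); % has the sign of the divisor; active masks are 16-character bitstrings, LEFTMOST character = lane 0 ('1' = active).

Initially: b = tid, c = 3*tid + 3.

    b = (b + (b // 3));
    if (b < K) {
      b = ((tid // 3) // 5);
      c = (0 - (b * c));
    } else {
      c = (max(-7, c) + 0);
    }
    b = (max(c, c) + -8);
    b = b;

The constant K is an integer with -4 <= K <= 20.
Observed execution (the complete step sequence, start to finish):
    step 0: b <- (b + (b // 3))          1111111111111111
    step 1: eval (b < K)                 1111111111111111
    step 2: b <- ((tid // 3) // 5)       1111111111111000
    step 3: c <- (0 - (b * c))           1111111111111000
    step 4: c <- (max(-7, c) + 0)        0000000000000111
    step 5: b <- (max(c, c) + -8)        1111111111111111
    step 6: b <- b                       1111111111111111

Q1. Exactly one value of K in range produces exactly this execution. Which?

Answer: K = 17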